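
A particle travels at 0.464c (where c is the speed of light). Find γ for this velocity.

v/c = 0.464, so (v/c)² = 0.215296
1 - (v/c)² = 0.784704
γ = 1/√(0.784704) = 1.129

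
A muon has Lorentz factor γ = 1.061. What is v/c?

From γ = 1/√(1 - v²/c²):
1/γ² = 1/1.061² = 0.8883
v²/c² = 1 - 0.8883 = 0.1117
v/c = √(0.1117) = 0.3342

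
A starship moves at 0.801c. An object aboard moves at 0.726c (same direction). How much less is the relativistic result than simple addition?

Classical: u' + v = 0.726 + 0.801 = 1.527c
Relativistic: u = (0.726 + 0.801)/(1 + 0.581526) = 1.527/1.581526 = 0.9655c
Difference: 1.527 - 0.9655 = 0.5615c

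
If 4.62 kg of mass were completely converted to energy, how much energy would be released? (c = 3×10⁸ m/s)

Using E = mc²:
c² = (3×10⁸)² = 9×10¹⁶ m²/s²
E = 4.62 × 9×10¹⁶ = 4.158×10¹⁷ J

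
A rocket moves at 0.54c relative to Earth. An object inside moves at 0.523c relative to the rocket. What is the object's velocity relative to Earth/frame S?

u = (u' + v)/(1 + u'v/c²)
Numerator: 0.523 + 0.54 = 1.063
Denominator: 1 + 0.28242 = 1.28242
u = 1.063/1.28242 = 0.8289c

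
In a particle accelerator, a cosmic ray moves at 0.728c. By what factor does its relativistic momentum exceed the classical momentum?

p_rel = γmv, p_class = mv
Ratio = γ = 1/√(1 - 0.728²)
= 1/√(0.470016) = 1.459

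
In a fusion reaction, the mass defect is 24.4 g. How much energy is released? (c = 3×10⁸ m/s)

Convert mass defect: Δm = 24.4 g = 0.0244 kg
E = Δm·c² = 0.0244 × (3×10⁸)²
= 0.0244 × 9×10¹⁶ = 2.196×10¹⁵ J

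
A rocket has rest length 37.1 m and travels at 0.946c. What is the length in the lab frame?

Proper length L₀ = 37.1 m
γ = 1/√(1 - 0.946²) = 3.085
L = L₀/γ = 37.1/3.085 = 12.03 m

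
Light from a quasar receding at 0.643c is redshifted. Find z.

β = 0.643
(1+β)/(1-β) = 1.643/0.357 = 4.602
√(4.602) = 2.145
z = 2.145 - 1 = 1.145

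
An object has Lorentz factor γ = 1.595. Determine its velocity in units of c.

From γ = 1/√(1 - v²/c²):
1/γ² = 1/1.595² = 0.39308
v²/c² = 1 - 0.39308 = 0.60692
v/c = √(0.60692) = 0.7791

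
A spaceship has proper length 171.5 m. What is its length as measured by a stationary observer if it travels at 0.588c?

Proper length L₀ = 171.5 m
γ = 1/√(1 - 0.588²) = 1.2363
L = L₀/γ = 171.5/1.2363 = 138.7 m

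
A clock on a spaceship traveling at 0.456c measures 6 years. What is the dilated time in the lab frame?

Proper time Δt₀ = 6 years
γ = 1/√(1 - 0.456²) = 1.1236
Δt = γΔt₀ = 1.1236 × 6 = 6.742 years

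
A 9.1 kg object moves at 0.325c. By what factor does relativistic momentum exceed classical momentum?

p_rel = γmv, p_class = mv
Ratio = γ = 1/√(1 - 0.325²) = 1.057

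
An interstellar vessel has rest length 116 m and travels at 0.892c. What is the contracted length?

Proper length L₀ = 116 m
γ = 1/√(1 - 0.892²) = 2.212
L = L₀/γ = 116/2.212 = 52.44 m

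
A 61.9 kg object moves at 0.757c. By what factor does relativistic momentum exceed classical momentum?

p_rel = γmv, p_class = mv
Ratio = γ = 1/√(1 - 0.757²) = 1.530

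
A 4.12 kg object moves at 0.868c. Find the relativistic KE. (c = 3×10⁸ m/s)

γ = 1/√(1 - 0.868²) = 2.0138
γ - 1 = 1.0138
KE = (γ-1)mc² = 1.0138 × 4.12 × (3×10⁸)² = 3.759×10¹⁷ J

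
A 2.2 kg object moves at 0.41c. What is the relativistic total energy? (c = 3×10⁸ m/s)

γ = 1/√(1 - 0.41²) = 1.0964
mc² = 2.2 × (3×10⁸)² = 1.980×10¹⁷ J
E = γmc² = 1.0964 × 1.980×10¹⁷ = 2.171×10¹⁷ J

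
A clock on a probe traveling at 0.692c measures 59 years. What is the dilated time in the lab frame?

Proper time Δt₀ = 59 years
γ = 1/√(1 - 0.692²) = 1.3852
Δt = γΔt₀ = 1.3852 × 59 = 81.73 years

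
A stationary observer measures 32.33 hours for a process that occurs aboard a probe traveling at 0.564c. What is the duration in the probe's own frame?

Dilated time Δt = 32.33 hours
γ = 1/√(1 - 0.564²) = 1.211
Δt₀ = Δt/γ = 32.33/1.211 = 26.70 hours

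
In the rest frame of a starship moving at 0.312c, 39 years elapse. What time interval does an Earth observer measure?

Proper time Δt₀ = 39 years
γ = 1/√(1 - 0.312²) = 1.0525
Δt = γΔt₀ = 1.0525 × 39 = 41.05 years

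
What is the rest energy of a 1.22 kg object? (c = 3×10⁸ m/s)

c² = (3×10⁸)² = 9.000×10¹⁶ m²/s²
E₀ = mc² = 1.22 × 9.000×10¹⁶ = 1.098×10¹⁷ J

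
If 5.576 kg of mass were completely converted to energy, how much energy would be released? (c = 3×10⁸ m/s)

Using E = mc²:
c² = (3×10⁸)² = 9×10¹⁶ m²/s²
E = 5.576 × 9×10¹⁶ = 5.018×10¹⁷ J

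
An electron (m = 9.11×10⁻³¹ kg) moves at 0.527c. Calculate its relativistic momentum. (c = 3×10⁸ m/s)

γ = 1/√(1 - 0.527²) = 1.177
v = 0.527 × 3×10⁸ = 1.581×10⁸ m/s
p = γmv = 1.177 × 9.11×10⁻³¹ × 1.581×10⁸ = 1.695×10⁻²² kg·m/s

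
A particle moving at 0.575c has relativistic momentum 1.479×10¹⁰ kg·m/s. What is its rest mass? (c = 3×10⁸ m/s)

γ = 1/√(1 - 0.575²) = 1.2223
v = 0.575 × 3×10⁸ = 1.725×10⁸ m/s
m = p/(γv) = 1.479×10¹⁰/(1.2223 × 1.725×10⁸) = 70.15 kg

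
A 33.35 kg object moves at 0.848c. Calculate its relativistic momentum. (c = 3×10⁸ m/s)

γ = 1/√(1 - 0.848²) = 1.887
v = 0.848 × 3×10⁸ = 2.544×10⁸ m/s
p = γmv = 1.887 × 33.35 × 2.544×10⁸ = 1.601×10¹⁰ kg·m/s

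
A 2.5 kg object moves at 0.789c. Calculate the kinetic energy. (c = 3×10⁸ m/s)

γ = 1/√(1 - 0.789²) = 1.6276
γ - 1 = 0.6276
KE = (γ-1)mc² = 0.6276 × 2.5 × (3×10⁸)² = 1.412×10¹⁷ J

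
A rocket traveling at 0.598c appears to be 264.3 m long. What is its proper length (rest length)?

Contracted length L = 264.3 m
γ = 1/√(1 - 0.598²) = 1.248
L₀ = γL = 1.248 × 264.3 = 329.8 m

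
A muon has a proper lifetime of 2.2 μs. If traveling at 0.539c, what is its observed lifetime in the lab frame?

Proper lifetime τ₀ = 2.2 μs
γ = 1/√(1 - 0.539²) = 1.1872
τ = γτ₀ = 1.1872 × 2.2 μs = 2.612 μs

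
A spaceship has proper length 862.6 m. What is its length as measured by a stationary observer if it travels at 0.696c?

Proper length L₀ = 862.6 m
γ = 1/√(1 - 0.696²) = 1.3927
L = L₀/γ = 862.6/1.3927 = 619.4 m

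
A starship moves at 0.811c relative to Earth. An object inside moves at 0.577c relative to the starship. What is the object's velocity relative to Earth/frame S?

u = (u' + v)/(1 + u'v/c²)
Numerator: 0.577 + 0.811 = 1.388
Denominator: 1 + 0.467947 = 1.467947
u = 1.388/1.467947 = 0.9455c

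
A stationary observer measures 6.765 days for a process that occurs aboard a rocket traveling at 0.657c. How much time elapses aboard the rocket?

Dilated time Δt = 6.765 days
γ = 1/√(1 - 0.657²) = 1.3265
Δt₀ = Δt/γ = 6.765/1.3265 = 5.100 days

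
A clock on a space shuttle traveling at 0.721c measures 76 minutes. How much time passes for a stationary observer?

Proper time Δt₀ = 76 minutes
γ = 1/√(1 - 0.721²) = 1.443
Δt = γΔt₀ = 1.443 × 76 = 109.7 minutes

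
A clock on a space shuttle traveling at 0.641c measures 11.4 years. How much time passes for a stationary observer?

Proper time Δt₀ = 11.4 years
γ = 1/√(1 - 0.641²) = 1.303
Δt = γΔt₀ = 1.303 × 11.4 = 14.85 years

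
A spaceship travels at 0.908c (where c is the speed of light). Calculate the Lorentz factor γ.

v/c = 0.908, so (v/c)² = 0.824464
1 - (v/c)² = 0.175536
γ = 1/√(0.175536) = 2.387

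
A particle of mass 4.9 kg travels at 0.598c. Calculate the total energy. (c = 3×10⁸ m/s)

γ = 1/√(1 - 0.598²) = 1.2477
mc² = 4.9 × (3×10⁸)² = 4.410×10¹⁷ J
E = γmc² = 1.2477 × 4.410×10¹⁷ = 5.502×10¹⁷ J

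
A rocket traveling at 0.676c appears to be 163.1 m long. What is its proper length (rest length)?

Contracted length L = 163.1 m
γ = 1/√(1 - 0.676²) = 1.357
L₀ = γL = 1.357 × 163.1 = 221.3 m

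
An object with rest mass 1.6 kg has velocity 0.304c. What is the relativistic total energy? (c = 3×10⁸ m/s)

γ = 1/√(1 - 0.304²) = 1.050
mc² = 1.6 × (3×10⁸)² = 1.440×10¹⁷ J
E = γmc² = 1.050 × 1.440×10¹⁷ = 1.512×10¹⁷ J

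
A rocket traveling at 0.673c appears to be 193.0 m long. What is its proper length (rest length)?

Contracted length L = 193.0 m
γ = 1/√(1 - 0.673²) = 1.352
L₀ = γL = 1.352 × 193.0 = 260.9 m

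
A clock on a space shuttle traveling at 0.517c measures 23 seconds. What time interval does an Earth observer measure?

Proper time Δt₀ = 23 seconds
γ = 1/√(1 - 0.517²) = 1.1682
Δt = γΔt₀ = 1.1682 × 23 = 26.87 seconds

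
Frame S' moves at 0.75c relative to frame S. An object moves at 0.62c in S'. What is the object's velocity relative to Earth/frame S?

u = (u' + v)/(1 + u'v/c²)
Numerator: 0.62 + 0.75 = 1.37
Denominator: 1 + 0.465 = 1.465
u = 1.37/1.465 = 0.9352c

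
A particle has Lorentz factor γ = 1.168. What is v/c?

From γ = 1/√(1 - v²/c²):
1/γ² = 1/1.168² = 0.7330
v²/c² = 1 - 0.7330 = 0.2670
v/c = √(0.2670) = 0.5167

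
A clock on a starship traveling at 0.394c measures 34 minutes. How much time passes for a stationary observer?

Proper time Δt₀ = 34 minutes
γ = 1/√(1 - 0.394²) = 1.088
Δt = γΔt₀ = 1.088 × 34 = 36.99 minutes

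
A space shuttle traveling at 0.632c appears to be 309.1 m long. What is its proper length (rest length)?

Contracted length L = 309.1 m
γ = 1/√(1 - 0.632²) = 1.2904
L₀ = γL = 1.2904 × 309.1 = 398.9 m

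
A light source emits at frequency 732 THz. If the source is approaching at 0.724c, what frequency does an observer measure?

β = v/c = 0.724
(1+β)/(1-β) = 1.724/0.276 = 6.246
Doppler factor = √(6.246) = 2.499
f_obs = 732 × 2.499 = 1829 THz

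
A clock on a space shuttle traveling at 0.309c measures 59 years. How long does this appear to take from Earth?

Proper time Δt₀ = 59 years
γ = 1/√(1 - 0.309²) = 1.0515
Δt = γΔt₀ = 1.0515 × 59 = 62.04 years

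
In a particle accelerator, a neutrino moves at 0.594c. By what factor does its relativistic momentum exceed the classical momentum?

p_rel = γmv, p_class = mv
Ratio = γ = 1/√(1 - 0.594²)
= 1/√(0.647164) = 1.243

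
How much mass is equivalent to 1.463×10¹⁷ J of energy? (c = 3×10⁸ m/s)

From E = mc², we get m = E/c²
c² = (3×10⁸)² = 9×10¹⁶ m²/s²
m = 1.463×10¹⁷ / 9×10¹⁶ = 1.626 kg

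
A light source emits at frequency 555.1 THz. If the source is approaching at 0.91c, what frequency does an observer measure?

β = v/c = 0.91
(1+β)/(1-β) = 1.91/0.09 = 21.22
Doppler factor = √(21.22) = 4.607
f_obs = 555.1 × 4.607 = 2557 THz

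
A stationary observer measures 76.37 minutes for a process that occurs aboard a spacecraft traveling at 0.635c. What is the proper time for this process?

Dilated time Δt = 76.37 minutes
γ = 1/√(1 - 0.635²) = 1.2945
Δt₀ = Δt/γ = 76.37/1.2945 = 59.00 minutes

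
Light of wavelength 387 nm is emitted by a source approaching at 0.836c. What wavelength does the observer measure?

β = 0.836
Wavelength Doppler factor = √(0.164/1.836) = √(0.08932) = 0.2989
λ_obs = 387 × 0.2989 = 115.7 nm (blueshift)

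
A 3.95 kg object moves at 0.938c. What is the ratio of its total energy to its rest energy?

E = γmc², E₀ = mc²
E/E₀ = γ = 1/√(1 - 0.938²) = 2.885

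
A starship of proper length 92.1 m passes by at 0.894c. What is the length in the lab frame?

Proper length L₀ = 92.1 m
γ = 1/√(1 - 0.894²) = 2.2318
L = L₀/γ = 92.1/2.2318 = 41.27 m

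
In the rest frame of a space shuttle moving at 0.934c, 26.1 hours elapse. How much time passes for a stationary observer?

Proper time Δt₀ = 26.1 hours
γ = 1/√(1 - 0.934²) = 2.799
Δt = γΔt₀ = 2.799 × 26.1 = 73.05 hours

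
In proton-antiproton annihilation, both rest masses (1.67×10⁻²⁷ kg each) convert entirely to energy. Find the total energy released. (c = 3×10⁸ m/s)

Both particles have the same rest mass, so total mass = 2m
E = 2m·c² = 2 × 1.67×10⁻²⁷ × (3×10⁸)²
= 2 × 1.67×10⁻²⁷ × 9×10¹⁶
= 3.006×10⁻¹⁰ J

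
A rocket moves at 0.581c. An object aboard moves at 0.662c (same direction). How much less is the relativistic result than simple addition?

Classical: u' + v = 0.662 + 0.581 = 1.243c
Relativistic: u = (0.662 + 0.581)/(1 + 0.384622) = 1.243/1.384622 = 0.8977c
Difference: 1.243 - 0.8977 = 0.3453c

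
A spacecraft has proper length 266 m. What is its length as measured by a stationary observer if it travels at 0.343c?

Proper length L₀ = 266 m
γ = 1/√(1 - 0.343²) = 1.0646
L = L₀/γ = 266/1.0646 = 249.9 m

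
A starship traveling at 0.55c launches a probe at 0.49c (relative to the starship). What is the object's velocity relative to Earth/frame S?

u = (u' + v)/(1 + u'v/c²)
Numerator: 0.49 + 0.55 = 1.04
Denominator: 1 + 0.2695 = 1.2695
u = 1.04/1.2695 = 0.8192c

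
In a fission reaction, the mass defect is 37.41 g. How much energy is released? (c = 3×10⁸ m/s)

Convert mass defect: Δm = 37.41 g = 0.03741 kg
E = Δm·c² = 0.03741 × (3×10⁸)²
= 0.03741 × 9×10¹⁶ = 3.367×10¹⁵ J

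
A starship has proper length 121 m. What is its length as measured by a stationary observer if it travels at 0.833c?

Proper length L₀ = 121 m
γ = 1/√(1 - 0.833²) = 1.8074
L = L₀/γ = 121/1.8074 = 66.95 m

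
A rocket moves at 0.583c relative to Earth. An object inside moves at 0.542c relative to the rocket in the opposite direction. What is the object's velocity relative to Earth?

Object's velocity in rocket frame is u' = -0.542c
u = (u' + v)/(1 + u'v/c²) = (v - 0.542)/(1 - 0.542·v/c²)
Numerator: 0.583 - 0.542 = 0.041
Denominator: 1 - 0.315986 = 0.684014
u = 0.041/0.684014 = 0.05994c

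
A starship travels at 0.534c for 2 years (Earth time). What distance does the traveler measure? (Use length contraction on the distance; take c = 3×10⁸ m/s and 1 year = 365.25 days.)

Earth distance: d = v × t = 0.534c × 2 yr = 1.01111×10¹⁶ m
γ = 1.18275
d' = d/γ = 1.01111×10¹⁶/1.18275 = 8.549×10¹⁵ m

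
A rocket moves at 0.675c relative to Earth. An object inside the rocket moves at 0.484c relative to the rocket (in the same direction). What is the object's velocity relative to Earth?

u = (u' + v)/(1 + u'v/c²)
Numerator: 0.484 + 0.675 = 1.159
Denominator: 1 + 0.3267 = 1.3267
u = 1.159/1.3267 = 0.8736c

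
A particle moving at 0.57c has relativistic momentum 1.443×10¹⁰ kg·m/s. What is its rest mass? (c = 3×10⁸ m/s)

γ = 1/√(1 - 0.57²) = 1.217
v = 0.57 × 3×10⁸ = 1.710×10⁸ m/s
m = p/(γv) = 1.443×10¹⁰/(1.217 × 1.710×10⁸) = 69.34 kg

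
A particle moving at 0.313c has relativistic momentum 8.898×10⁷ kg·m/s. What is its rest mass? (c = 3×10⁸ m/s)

γ = 1/√(1 - 0.313²) = 1.0529
v = 0.313 × 3×10⁸ = 9.390×10⁷ m/s
m = p/(γv) = 8.898×10⁷/(1.0529 × 9.390×10⁷) = 0.9000 kg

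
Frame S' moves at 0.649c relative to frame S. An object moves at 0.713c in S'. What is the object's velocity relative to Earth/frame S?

u = (u' + v)/(1 + u'v/c²)
Numerator: 0.713 + 0.649 = 1.362
Denominator: 1 + 0.462737 = 1.462737
u = 1.362/1.462737 = 0.9311c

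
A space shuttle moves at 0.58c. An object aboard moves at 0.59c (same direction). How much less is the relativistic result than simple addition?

Classical: u' + v = 0.59 + 0.58 = 1.17c
Relativistic: u = (0.59 + 0.58)/(1 + 0.3422) = 1.17/1.3422 = 0.8717c
Difference: 1.17 - 0.8717 = 0.2983c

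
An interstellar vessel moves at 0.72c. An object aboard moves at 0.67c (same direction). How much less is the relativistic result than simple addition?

Classical: u' + v = 0.67 + 0.72 = 1.39c
Relativistic: u = (0.67 + 0.72)/(1 + 0.4824) = 1.39/1.4824 = 0.9377c
Difference: 1.39 - 0.9377 = 0.4523c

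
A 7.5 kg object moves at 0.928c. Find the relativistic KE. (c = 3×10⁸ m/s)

γ = 1/√(1 - 0.928²) = 2.684
γ - 1 = 1.684
KE = (γ-1)mc² = 1.684 × 7.5 × (3×10⁸)² = 1.137×10¹⁸ J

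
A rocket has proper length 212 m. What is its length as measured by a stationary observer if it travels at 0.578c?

Proper length L₀ = 212 m
γ = 1/√(1 - 0.578²) = 1.2254
L = L₀/γ = 212/1.2254 = 173.0 m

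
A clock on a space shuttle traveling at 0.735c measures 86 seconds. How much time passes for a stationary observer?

Proper time Δt₀ = 86 seconds
γ = 1/√(1 - 0.735²) = 1.4748
Δt = γΔt₀ = 1.4748 × 86 = 126.8 seconds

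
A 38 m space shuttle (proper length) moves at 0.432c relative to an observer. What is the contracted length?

Proper length L₀ = 38 m
γ = 1/√(1 - 0.432²) = 1.109
L = L₀/γ = 38/1.109 = 34.27 m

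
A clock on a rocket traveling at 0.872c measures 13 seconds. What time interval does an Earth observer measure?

Proper time Δt₀ = 13 seconds
γ = 1/√(1 - 0.872²) = 2.043
Δt = γΔt₀ = 2.043 × 13 = 26.56 seconds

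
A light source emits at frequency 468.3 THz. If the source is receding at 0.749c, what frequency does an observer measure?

β = v/c = 0.749
(1-β)/(1+β) = 0.251/1.749 = 0.1435
Doppler factor = √(0.1435) = 0.3788
f_obs = 468.3 × 0.3788 = 177.4 THz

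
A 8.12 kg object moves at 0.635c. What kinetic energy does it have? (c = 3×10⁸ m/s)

γ = 1/√(1 - 0.635²) = 1.2945
γ - 1 = 0.2945
KE = (γ-1)mc² = 0.2945 × 8.12 × (3×10⁸)² = 2.152×10¹⁷ J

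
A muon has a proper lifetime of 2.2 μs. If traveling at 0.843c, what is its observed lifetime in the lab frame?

Proper lifetime τ₀ = 2.2 μs
γ = 1/√(1 - 0.843²) = 1.859
τ = γτ₀ = 1.859 × 2.2 μs = 4.090 μs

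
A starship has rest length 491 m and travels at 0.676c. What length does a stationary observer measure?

Proper length L₀ = 491 m
γ = 1/√(1 - 0.676²) = 1.357
L = L₀/γ = 491/1.357 = 361.8 m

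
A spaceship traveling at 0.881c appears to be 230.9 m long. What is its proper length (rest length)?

Contracted length L = 230.9 m
γ = 1/√(1 - 0.881²) = 2.1136
L₀ = γL = 2.1136 × 230.9 = 488.0 m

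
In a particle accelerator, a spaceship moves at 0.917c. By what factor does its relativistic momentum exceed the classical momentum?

p_rel = γmv, p_class = mv
Ratio = γ = 1/√(1 - 0.917²)
= 1/√(0.159111) = 2.507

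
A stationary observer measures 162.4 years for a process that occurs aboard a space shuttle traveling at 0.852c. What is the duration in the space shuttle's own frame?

Dilated time Δt = 162.4 years
γ = 1/√(1 - 0.852²) = 1.9101
Δt₀ = Δt/γ = 162.4/1.9101 = 85.02 years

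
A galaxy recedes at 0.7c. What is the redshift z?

β = 0.7
(1+β)/(1-β) = 1.7/0.3 = 5.6667
√(5.6667) = 2.380
z = 2.380 - 1 = 1.380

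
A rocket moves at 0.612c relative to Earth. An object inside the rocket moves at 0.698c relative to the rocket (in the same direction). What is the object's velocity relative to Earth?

u = (u' + v)/(1 + u'v/c²)
Numerator: 0.698 + 0.612 = 1.31
Denominator: 1 + 0.427176 = 1.427176
u = 1.31/1.427176 = 0.9179c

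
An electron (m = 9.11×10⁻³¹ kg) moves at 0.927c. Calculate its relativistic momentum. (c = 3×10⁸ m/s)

γ = 1/√(1 - 0.927²) = 2.6662
v = 0.927 × 3×10⁸ = 2.781×10⁸ m/s
p = γmv = 2.6662 × 9.11×10⁻³¹ × 2.781×10⁸ = 6.755×10⁻²² kg·m/s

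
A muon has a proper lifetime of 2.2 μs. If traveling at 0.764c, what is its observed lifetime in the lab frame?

Proper lifetime τ₀ = 2.2 μs
γ = 1/√(1 - 0.764²) = 1.550
τ = γτ₀ = 1.550 × 2.2 μs = 3.410 μs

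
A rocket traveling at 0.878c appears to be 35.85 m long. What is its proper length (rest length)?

Contracted length L = 35.85 m
γ = 1/√(1 - 0.878²) = 2.0892
L₀ = γL = 2.0892 × 35.85 = 74.90 m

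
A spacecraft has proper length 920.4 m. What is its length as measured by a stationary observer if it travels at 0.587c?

Proper length L₀ = 920.4 m
γ = 1/√(1 - 0.587²) = 1.2352
L = L₀/γ = 920.4/1.2352 = 745.1 m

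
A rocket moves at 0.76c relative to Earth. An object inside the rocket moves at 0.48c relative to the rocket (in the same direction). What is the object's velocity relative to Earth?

u = (u' + v)/(1 + u'v/c²)
Numerator: 0.48 + 0.76 = 1.24
Denominator: 1 + 0.3648 = 1.3648
u = 1.24/1.3648 = 0.9086c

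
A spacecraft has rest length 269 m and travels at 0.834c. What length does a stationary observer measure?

Proper length L₀ = 269 m
γ = 1/√(1 - 0.834²) = 1.8124
L = L₀/γ = 269/1.8124 = 148.4 m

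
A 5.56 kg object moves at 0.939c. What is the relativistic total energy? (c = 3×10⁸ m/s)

γ = 1/√(1 - 0.939²) = 2.908
mc² = 5.56 × (3×10⁸)² = 5.004×10¹⁷ J
E = γmc² = 2.908 × 5.004×10¹⁷ = 1.455×10¹⁸ J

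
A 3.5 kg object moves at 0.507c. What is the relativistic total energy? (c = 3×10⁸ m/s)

γ = 1/√(1 - 0.507²) = 1.1602
mc² = 3.5 × (3×10⁸)² = 3.150×10¹⁷ J
E = γmc² = 1.1602 × 3.150×10¹⁷ = 3.655×10¹⁷ J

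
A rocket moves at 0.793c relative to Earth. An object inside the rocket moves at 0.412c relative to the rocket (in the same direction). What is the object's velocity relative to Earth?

u = (u' + v)/(1 + u'v/c²)
Numerator: 0.412 + 0.793 = 1.205
Denominator: 1 + 0.326716 = 1.326716
u = 1.205/1.326716 = 0.9083c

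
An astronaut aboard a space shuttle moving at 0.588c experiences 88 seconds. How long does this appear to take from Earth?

Proper time Δt₀ = 88 seconds
γ = 1/√(1 - 0.588²) = 1.236
Δt = γΔt₀ = 1.236 × 88 = 108.8 seconds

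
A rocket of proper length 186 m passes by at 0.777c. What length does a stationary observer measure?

Proper length L₀ = 186 m
γ = 1/√(1 - 0.777²) = 1.589
L = L₀/γ = 186/1.589 = 117.1 m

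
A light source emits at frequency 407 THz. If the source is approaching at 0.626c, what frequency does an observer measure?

β = v/c = 0.626
(1+β)/(1-β) = 1.626/0.374 = 4.348
Doppler factor = √(4.348) = 2.085
f_obs = 407 × 2.085 = 848.6 THz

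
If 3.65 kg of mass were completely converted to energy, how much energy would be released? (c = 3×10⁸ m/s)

Using E = mc²:
c² = (3×10⁸)² = 9×10¹⁶ m²/s²
E = 3.65 × 9×10¹⁶ = 3.285×10¹⁷ J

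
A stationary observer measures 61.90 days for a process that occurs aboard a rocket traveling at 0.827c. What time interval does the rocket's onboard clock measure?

Dilated time Δt = 61.90 days
γ = 1/√(1 - 0.827²) = 1.7787
Δt₀ = Δt/γ = 61.90/1.7787 = 34.80 days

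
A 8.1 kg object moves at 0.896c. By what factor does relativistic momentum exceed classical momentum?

p_rel = γmv, p_class = mv
Ratio = γ = 1/√(1 - 0.896²) = 2.252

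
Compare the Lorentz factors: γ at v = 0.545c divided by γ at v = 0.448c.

γ₁ = 1/√(1 - 0.545²) = 1.193
γ₂ = 1/√(1 - 0.448²) = 1.119
γ₁/γ₂ = 1.193/1.119 = 1.066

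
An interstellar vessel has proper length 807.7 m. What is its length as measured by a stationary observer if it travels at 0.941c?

Proper length L₀ = 807.7 m
γ = 1/√(1 - 0.941²) = 2.955
L = L₀/γ = 807.7/2.955 = 273.3 m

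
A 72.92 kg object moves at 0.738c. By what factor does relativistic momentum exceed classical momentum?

p_rel = γmv, p_class = mv
Ratio = γ = 1/√(1 - 0.738²) = 1.482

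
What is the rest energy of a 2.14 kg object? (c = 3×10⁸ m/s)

c² = (3×10⁸)² = 9.000×10¹⁶ m²/s²
E₀ = mc² = 2.14 × 9.000×10¹⁶ = 1.926×10¹⁷ J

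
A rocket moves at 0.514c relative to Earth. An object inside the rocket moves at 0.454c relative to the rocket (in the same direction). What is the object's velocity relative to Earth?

u = (u' + v)/(1 + u'v/c²)
Numerator: 0.454 + 0.514 = 0.968
Denominator: 1 + 0.233356 = 1.233356
u = 0.968/1.233356 = 0.7849c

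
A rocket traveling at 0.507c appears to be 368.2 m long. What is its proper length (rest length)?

Contracted length L = 368.2 m
γ = 1/√(1 - 0.507²) = 1.1602
L₀ = γL = 1.1602 × 368.2 = 427.2 m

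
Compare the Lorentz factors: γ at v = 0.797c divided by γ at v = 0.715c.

γ₁ = 1/√(1 - 0.797²) = 1.656
γ₂ = 1/√(1 - 0.715²) = 1.430
γ₁/γ₂ = 1.656/1.430 = 1.158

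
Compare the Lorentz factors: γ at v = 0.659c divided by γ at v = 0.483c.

γ₁ = 1/√(1 - 0.659²) = 1.3295
γ₂ = 1/√(1 - 0.483²) = 1.1420
γ₁/γ₂ = 1.3295/1.1420 = 1.164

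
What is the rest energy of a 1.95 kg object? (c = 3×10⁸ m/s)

c² = (3×10⁸)² = 9.000×10¹⁶ m²/s²
E₀ = mc² = 1.95 × 9.000×10¹⁶ = 1.755×10¹⁷ J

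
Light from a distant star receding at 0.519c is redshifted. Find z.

β = 0.519
(1+β)/(1-β) = 1.519/0.481 = 3.158
√(3.158) = 1.7771
z = 1.7771 - 1 = 0.7771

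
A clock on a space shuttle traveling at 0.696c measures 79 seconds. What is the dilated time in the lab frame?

Proper time Δt₀ = 79 seconds
γ = 1/√(1 - 0.696²) = 1.393
Δt = γΔt₀ = 1.393 × 79 = 110.0 seconds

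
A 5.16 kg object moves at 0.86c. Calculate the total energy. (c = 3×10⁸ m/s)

γ = 1/√(1 - 0.86²) = 1.9597
mc² = 5.16 × (3×10⁸)² = 4.644×10¹⁷ J
E = γmc² = 1.9597 × 4.644×10¹⁷ = 9.101×10¹⁷ J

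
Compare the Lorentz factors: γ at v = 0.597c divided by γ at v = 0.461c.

γ₁ = 1/√(1 - 0.597²) = 1.247
γ₂ = 1/√(1 - 0.461²) = 1.127
γ₁/γ₂ = 1.247/1.127 = 1.106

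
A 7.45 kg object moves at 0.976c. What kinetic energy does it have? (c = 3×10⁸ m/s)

γ = 1/√(1 - 0.976²) = 4.592
γ - 1 = 3.592
KE = (γ-1)mc² = 3.592 × 7.45 × (3×10⁸)² = 2.408×10¹⁸ J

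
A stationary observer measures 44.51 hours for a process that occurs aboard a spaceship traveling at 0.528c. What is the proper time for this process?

Dilated time Δt = 44.51 hours
γ = 1/√(1 - 0.528²) = 1.1775
Δt₀ = Δt/γ = 44.51/1.1775 = 37.80 hours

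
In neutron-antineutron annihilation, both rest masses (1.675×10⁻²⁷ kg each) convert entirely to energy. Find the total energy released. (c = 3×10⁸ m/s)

Both particles have the same rest mass, so total mass = 2m
E = 2m·c² = 2 × 1.675×10⁻²⁷ × (3×10⁸)²
= 2 × 1.675×10⁻²⁷ × 9×10¹⁶
= 3.015×10⁻¹⁰ J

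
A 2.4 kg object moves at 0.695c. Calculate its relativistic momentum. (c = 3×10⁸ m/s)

γ = 1/√(1 - 0.695²) = 1.3908
v = 0.695 × 3×10⁸ = 2.085×10⁸ m/s
p = γmv = 1.3908 × 2.4 × 2.085×10⁸ = 6.960×10⁸ kg·m/s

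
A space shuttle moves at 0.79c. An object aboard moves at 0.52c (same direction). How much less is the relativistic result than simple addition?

Classical: u' + v = 0.52 + 0.79 = 1.31c
Relativistic: u = (0.52 + 0.79)/(1 + 0.4108) = 1.31/1.4108 = 0.9286c
Difference: 1.31 - 0.9286 = 0.3814c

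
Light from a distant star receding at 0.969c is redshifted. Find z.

β = 0.969
(1+β)/(1-β) = 1.969/0.031 = 63.52
√(63.52) = 7.970
z = 7.970 - 1 = 6.970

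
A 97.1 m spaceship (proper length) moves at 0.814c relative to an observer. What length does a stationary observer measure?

Proper length L₀ = 97.1 m
γ = 1/√(1 - 0.814²) = 1.7216
L = L₀/γ = 97.1/1.7216 = 56.40 m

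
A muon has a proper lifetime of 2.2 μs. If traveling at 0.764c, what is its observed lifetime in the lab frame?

Proper lifetime τ₀ = 2.2 μs
γ = 1/√(1 - 0.764²) = 1.550
τ = γτ₀ = 1.550 × 2.2 μs = 3.410 μs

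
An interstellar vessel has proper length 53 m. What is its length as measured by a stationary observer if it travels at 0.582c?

Proper length L₀ = 53 m
γ = 1/√(1 - 0.582²) = 1.2297
L = L₀/γ = 53/1.2297 = 43.10 m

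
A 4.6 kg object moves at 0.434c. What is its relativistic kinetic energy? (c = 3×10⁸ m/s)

γ = 1/√(1 - 0.434²) = 1.109985
γ - 1 = 0.109985
KE = (γ-1)mc² = 0.109985 × 4.6 × (3×10⁸)² = 4.553×10¹⁶ J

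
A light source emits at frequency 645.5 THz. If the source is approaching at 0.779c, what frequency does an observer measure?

β = v/c = 0.779
(1+β)/(1-β) = 1.779/0.221 = 8.050
Doppler factor = √(8.050) = 2.837
f_obs = 645.5 × 2.837 = 1831 THz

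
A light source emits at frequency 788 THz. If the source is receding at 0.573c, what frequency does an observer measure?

β = v/c = 0.573
(1-β)/(1+β) = 0.427/1.573 = 0.271456
Doppler factor = √(0.271456) = 0.52101
f_obs = 788 × 0.52101 = 410.6 THz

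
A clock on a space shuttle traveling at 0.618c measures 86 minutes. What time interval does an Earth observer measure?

Proper time Δt₀ = 86 minutes
γ = 1/√(1 - 0.618²) = 1.272
Δt = γΔt₀ = 1.272 × 86 = 109.4 minutes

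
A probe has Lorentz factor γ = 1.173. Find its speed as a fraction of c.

From γ = 1/√(1 - v²/c²):
1/γ² = 1/1.173² = 0.7268
v²/c² = 1 - 0.7268 = 0.2732
v/c = √(0.2732) = 0.5227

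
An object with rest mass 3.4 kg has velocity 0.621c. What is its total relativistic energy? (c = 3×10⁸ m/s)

γ = 1/√(1 - 0.621²) = 1.2758
mc² = 3.4 × (3×10⁸)² = 3.060×10¹⁷ J
E = γmc² = 1.2758 × 3.060×10¹⁷ = 3.904×10¹⁷ J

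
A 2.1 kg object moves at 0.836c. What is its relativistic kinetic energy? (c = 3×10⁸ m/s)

γ = 1/√(1 - 0.836²) = 1.8224
γ - 1 = 0.8224
KE = (γ-1)mc² = 0.8224 × 2.1 × (3×10⁸)² = 1.554×10¹⁷ J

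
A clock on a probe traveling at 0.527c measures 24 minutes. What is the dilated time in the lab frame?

Proper time Δt₀ = 24 minutes
γ = 1/√(1 - 0.527²) = 1.1767
Δt = γΔt₀ = 1.1767 × 24 = 28.24 minutes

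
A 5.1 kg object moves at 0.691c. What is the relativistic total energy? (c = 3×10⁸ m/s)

γ = 1/√(1 - 0.691²) = 1.3834
mc² = 5.1 × (3×10⁸)² = 4.590×10¹⁷ J
E = γmc² = 1.3834 × 4.590×10¹⁷ = 6.350×10¹⁷ J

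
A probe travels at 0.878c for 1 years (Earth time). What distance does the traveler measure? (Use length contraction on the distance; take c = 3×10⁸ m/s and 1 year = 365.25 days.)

Earth distance: d = v × t = 0.878c × 1 yr = 8.312×10¹⁵ m
γ = 2.089
d' = d/γ = 8.312×10¹⁵/2.089 = 3.979×10¹⁵ m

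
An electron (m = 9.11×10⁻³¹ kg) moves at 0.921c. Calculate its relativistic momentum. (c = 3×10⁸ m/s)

γ = 1/√(1 - 0.921²) = 2.567
v = 0.921 × 3×10⁸ = 2.763×10⁸ m/s
p = γmv = 2.567 × 9.11×10⁻³¹ × 2.763×10⁸ = 6.461×10⁻²² kg·m/s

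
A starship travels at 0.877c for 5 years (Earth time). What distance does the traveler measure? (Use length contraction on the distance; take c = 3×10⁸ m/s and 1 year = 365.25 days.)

Earth distance: d = v × t = 0.877c × 5 yr = 4.151×10¹⁶ m
γ = 2.081
d' = d/γ = 4.151×10¹⁶/2.081 = 1.995×10¹⁶ m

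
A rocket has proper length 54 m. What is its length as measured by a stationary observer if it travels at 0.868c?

Proper length L₀ = 54 m
γ = 1/√(1 - 0.868²) = 2.014
L = L₀/γ = 54/2.014 = 26.81 m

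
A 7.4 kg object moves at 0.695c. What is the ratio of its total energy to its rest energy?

E = γmc², E₀ = mc²
E/E₀ = γ = 1/√(1 - 0.695²) = 1.391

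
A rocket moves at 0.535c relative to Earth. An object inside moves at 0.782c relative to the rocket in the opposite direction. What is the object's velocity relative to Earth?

Object's velocity in rocket frame is u' = -0.782c
u = (u' + v)/(1 + u'v/c²) = (v - 0.782)/(1 - 0.782·v/c²)
Numerator: 0.535 - 0.782 = -0.247
Denominator: 1 - 0.41837 = 0.58163
u = -0.247/0.58163 = -0.4247c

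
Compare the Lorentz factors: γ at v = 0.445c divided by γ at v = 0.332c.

γ₁ = 1/√(1 - 0.445²) = 1.1167
γ₂ = 1/√(1 - 0.332²) = 1.0601
γ₁/γ₂ = 1.1167/1.0601 = 1.053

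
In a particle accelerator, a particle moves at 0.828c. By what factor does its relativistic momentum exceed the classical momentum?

p_rel = γmv, p_class = mv
Ratio = γ = 1/√(1 - 0.828²)
= 1/√(0.314416) = 1.783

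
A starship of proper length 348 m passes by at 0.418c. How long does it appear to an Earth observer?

Proper length L₀ = 348 m
γ = 1/√(1 - 0.418²) = 1.101
L = L₀/γ = 348/1.101 = 316.1 m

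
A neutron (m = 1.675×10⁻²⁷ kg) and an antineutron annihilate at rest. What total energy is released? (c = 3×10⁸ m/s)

Both particles have the same rest mass, so total mass = 2m
E = 2m·c² = 2 × 1.675×10⁻²⁷ × (3×10⁸)²
= 2 × 1.675×10⁻²⁷ × 9×10¹⁶
= 3.015×10⁻¹⁰ J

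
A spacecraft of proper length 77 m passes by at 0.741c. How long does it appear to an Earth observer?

Proper length L₀ = 77 m
γ = 1/√(1 - 0.741²) = 1.489
L = L₀/γ = 77/1.489 = 51.71 m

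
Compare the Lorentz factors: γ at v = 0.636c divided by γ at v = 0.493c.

γ₁ = 1/√(1 - 0.636²) = 1.2959
γ₂ = 1/√(1 - 0.493²) = 1.1494
γ₁/γ₂ = 1.2959/1.1494 = 1.127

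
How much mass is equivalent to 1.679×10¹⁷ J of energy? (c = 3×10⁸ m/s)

From E = mc², we get m = E/c²
c² = (3×10⁸)² = 9×10¹⁶ m²/s²
m = 1.679×10¹⁷ / 9×10¹⁶ = 1.866 kg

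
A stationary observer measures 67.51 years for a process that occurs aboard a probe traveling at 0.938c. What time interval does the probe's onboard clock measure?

Dilated time Δt = 67.51 years
γ = 1/√(1 - 0.938²) = 2.885
Δt₀ = Δt/γ = 67.51/2.885 = 23.40 years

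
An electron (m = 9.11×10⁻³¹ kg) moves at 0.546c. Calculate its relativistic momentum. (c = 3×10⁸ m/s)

γ = 1/√(1 - 0.546²) = 1.1936
v = 0.546 × 3×10⁸ = 1.638×10⁸ m/s
p = γmv = 1.1936 × 9.11×10⁻³¹ × 1.638×10⁸ = 1.781×10⁻²² kg·m/s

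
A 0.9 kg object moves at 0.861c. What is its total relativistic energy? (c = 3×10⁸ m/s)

γ = 1/√(1 - 0.861²) = 1.9662
mc² = 0.9 × (3×10⁸)² = 8.100×10¹⁶ J
E = γmc² = 1.9662 × 8.100×10¹⁶ = 1.593×10¹⁷ J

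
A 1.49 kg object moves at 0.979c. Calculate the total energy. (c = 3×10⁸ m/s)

γ = 1/√(1 - 0.979²) = 4.905
mc² = 1.49 × (3×10⁸)² = 1.341×10¹⁷ J
E = γmc² = 4.905 × 1.341×10¹⁷ = 6.578×10¹⁷ J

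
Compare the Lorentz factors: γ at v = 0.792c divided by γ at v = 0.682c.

γ₁ = 1/√(1 - 0.792²) = 1.638
γ₂ = 1/√(1 - 0.682²) = 1.367
γ₁/γ₂ = 1.638/1.367 = 1.198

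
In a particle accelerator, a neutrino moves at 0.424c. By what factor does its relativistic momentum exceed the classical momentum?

p_rel = γmv, p_class = mv
Ratio = γ = 1/√(1 - 0.424²)
= 1/√(0.820224) = 1.104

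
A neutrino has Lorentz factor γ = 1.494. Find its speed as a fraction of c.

From γ = 1/√(1 - v²/c²):
1/γ² = 1/1.494² = 0.4480
v²/c² = 1 - 0.4480 = 0.5520
v/c = √(0.5520) = 0.7430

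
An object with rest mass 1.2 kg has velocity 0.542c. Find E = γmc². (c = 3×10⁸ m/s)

γ = 1/√(1 - 0.542²) = 1.190
mc² = 1.2 × (3×10⁸)² = 1.080×10¹⁷ J
E = γmc² = 1.190 × 1.080×10¹⁷ = 1.285×10¹⁷ J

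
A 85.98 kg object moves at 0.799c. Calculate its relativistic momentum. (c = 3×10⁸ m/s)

γ = 1/√(1 - 0.799²) = 1.663
v = 0.799 × 3×10⁸ = 2.397×10⁸ m/s
p = γmv = 1.663 × 85.98 × 2.397×10⁸ = 3.427×10¹⁰ kg·m/s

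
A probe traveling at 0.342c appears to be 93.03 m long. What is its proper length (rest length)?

Contracted length L = 93.03 m
γ = 1/√(1 - 0.342²) = 1.0642
L₀ = γL = 1.0642 × 93.03 = 99.00 m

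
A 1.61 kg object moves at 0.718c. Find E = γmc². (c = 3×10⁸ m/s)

γ = 1/√(1 - 0.718²) = 1.437
mc² = 1.61 × (3×10⁸)² = 1.449×10¹⁷ J
E = γmc² = 1.437 × 1.449×10¹⁷ = 2.082×10¹⁷ J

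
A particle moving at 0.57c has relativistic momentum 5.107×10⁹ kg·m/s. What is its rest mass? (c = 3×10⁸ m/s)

γ = 1/√(1 - 0.57²) = 1.217
v = 0.57 × 3×10⁸ = 1.710×10⁸ m/s
m = p/(γv) = 5.107×10⁹/(1.217 × 1.710×10⁸) = 24.54 kg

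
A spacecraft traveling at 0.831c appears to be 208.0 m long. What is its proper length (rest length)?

Contracted length L = 208.0 m
γ = 1/√(1 - 0.831²) = 1.7977
L₀ = γL = 1.7977 × 208.0 = 373.9 m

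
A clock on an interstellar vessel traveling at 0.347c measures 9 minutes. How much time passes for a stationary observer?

Proper time Δt₀ = 9 minutes
γ = 1/√(1 - 0.347²) = 1.06625
Δt = γΔt₀ = 1.06625 × 9 = 9.596 minutes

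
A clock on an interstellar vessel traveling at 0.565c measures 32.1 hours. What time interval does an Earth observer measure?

Proper time Δt₀ = 32.1 hours
γ = 1/√(1 - 0.565²) = 1.21199
Δt = γΔt₀ = 1.21199 × 32.1 = 38.90 hours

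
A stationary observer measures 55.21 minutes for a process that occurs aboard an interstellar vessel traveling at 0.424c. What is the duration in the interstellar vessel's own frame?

Dilated time Δt = 55.21 minutes
γ = 1/√(1 - 0.424²) = 1.1042
Δt₀ = Δt/γ = 55.21/1.1042 = 50.00 minutes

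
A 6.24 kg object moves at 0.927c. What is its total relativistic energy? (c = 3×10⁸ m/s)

γ = 1/√(1 - 0.927²) = 2.666
mc² = 6.24 × (3×10⁸)² = 5.616×10¹⁷ J
E = γmc² = 2.666 × 5.616×10¹⁷ = 1.497×10¹⁸ J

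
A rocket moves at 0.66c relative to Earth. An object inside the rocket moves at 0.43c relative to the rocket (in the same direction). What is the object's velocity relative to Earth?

u = (u' + v)/(1 + u'v/c²)
Numerator: 0.43 + 0.66 = 1.09
Denominator: 1 + 0.2838 = 1.2838
u = 1.09/1.2838 = 0.8490c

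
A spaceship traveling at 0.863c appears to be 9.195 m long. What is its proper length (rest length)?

Contracted length L = 9.195 m
γ = 1/√(1 - 0.863²) = 1.979
L₀ = γL = 1.979 × 9.195 = 18.20 m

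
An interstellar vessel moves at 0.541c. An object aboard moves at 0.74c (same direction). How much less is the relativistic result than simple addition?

Classical: u' + v = 0.74 + 0.541 = 1.281c
Relativistic: u = (0.74 + 0.541)/(1 + 0.40034) = 1.281/1.40034 = 0.9148c
Difference: 1.281 - 0.9148 = 0.3662c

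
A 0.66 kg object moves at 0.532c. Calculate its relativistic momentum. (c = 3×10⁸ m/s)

γ = 1/√(1 - 0.532²) = 1.181
v = 0.532 × 3×10⁸ = 1.596×10⁸ m/s
p = γmv = 1.181 × 0.66 × 1.596×10⁸ = 1.244×10⁸ kg·m/s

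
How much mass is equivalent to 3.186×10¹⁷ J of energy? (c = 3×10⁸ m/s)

From E = mc², we get m = E/c²
c² = (3×10⁸)² = 9×10¹⁶ m²/s²
m = 3.186×10¹⁷ / 9×10¹⁶ = 3.540 kg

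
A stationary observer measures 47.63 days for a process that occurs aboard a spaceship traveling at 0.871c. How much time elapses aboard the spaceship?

Dilated time Δt = 47.63 days
γ = 1/√(1 - 0.871²) = 2.0355
Δt₀ = Δt/γ = 47.63/2.0355 = 23.40 days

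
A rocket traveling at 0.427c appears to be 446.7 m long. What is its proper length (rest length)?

Contracted length L = 446.7 m
γ = 1/√(1 - 0.427²) = 1.1059
L₀ = γL = 1.1059 × 446.7 = 494.0 m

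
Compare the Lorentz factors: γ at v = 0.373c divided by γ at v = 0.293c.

γ₁ = 1/√(1 - 0.373²) = 1.07778
γ₂ = 1/√(1 - 0.293²) = 1.04590
γ₁/γ₂ = 1.07778/1.04590 = 1.030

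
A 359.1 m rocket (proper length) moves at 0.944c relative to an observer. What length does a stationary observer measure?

Proper length L₀ = 359.1 m
γ = 1/√(1 - 0.944²) = 3.031
L = L₀/γ = 359.1/3.031 = 118.5 m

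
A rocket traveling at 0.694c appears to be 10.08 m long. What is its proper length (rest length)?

Contracted length L = 10.08 m
γ = 1/√(1 - 0.694²) = 1.389
L₀ = γL = 1.389 × 10.08 = 14.00 m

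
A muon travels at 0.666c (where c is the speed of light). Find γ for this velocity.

v/c = 0.666, so (v/c)² = 0.443556
1 - (v/c)² = 0.556444
γ = 1/√(0.556444) = 1.341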